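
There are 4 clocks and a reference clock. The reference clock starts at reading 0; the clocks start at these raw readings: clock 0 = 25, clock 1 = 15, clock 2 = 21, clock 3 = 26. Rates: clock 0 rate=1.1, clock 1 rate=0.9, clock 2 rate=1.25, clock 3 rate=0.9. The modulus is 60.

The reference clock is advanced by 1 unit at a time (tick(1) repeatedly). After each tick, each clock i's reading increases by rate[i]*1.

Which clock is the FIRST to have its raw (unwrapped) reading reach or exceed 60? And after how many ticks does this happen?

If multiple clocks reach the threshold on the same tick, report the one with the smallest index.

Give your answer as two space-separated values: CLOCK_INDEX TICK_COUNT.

Answer: 0 32

Derivation:
clock 0: start=25, rate=1.1, needs 60-25 = 35; ticks = ceil(35/1.1) = ceil(31.8182) = 32; reading at tick 32 = 25 + 1.1*32 = 60.2000
clock 1: start=15, rate=0.9, needs 60-15 = 45; ticks = ceil(45/0.9) = ceil(50.0000) = 50; reading at tick 50 = 15 + 0.9*50 = 60.0000
clock 2: start=21, rate=1.25, needs 60-21 = 39; ticks = ceil(39/1.25) = ceil(31.2000) = 32; reading at tick 32 = 21 + 1.25*32 = 61.0000
clock 3: start=26, rate=0.9, needs 60-26 = 34; ticks = ceil(34/0.9) = ceil(37.7778) = 38; reading at tick 38 = 26 + 0.9*38 = 60.2000
Minimum tick count = 32; winners = [0, 2]; smallest index = 0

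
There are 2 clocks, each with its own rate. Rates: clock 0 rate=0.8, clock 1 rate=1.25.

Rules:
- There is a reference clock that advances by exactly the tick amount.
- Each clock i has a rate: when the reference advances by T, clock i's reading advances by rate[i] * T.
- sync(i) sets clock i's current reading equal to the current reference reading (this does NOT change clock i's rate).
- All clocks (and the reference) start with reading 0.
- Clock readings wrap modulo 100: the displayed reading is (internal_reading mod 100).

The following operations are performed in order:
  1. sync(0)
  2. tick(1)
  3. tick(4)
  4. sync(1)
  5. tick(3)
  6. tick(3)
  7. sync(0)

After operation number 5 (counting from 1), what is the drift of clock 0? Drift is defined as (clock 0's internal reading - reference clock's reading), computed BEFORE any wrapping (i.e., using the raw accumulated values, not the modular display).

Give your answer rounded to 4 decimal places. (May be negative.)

After op 1 sync(0): ref=0.0000 raw=[0.0000 0.0000]
After op 2 tick(1): ref=1.0000 raw=[0.8000 1.2500]
After op 3 tick(4): ref=5.0000 raw=[4.0000 6.2500]
After op 4 sync(1): ref=5.0000 raw=[4.0000 5.0000]
After op 5 tick(3): ref=8.0000 raw=[6.4000 8.7500]
Drift of clock 0 after op 5: 6.4000 - 8.0000 = -1.6000

Answer: -1.6000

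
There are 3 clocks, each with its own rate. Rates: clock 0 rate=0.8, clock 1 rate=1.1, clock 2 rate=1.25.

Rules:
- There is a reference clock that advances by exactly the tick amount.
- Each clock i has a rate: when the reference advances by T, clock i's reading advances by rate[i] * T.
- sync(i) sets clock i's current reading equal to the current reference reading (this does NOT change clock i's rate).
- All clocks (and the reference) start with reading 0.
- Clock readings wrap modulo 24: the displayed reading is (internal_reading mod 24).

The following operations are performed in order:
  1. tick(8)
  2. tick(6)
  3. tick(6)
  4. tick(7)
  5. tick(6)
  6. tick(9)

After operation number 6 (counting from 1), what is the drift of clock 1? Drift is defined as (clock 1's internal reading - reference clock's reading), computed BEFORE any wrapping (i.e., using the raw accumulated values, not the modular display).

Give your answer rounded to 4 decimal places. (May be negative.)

After op 1 tick(8): ref=8.0000 raw=[6.4000 8.8000 10.0000]
After op 2 tick(6): ref=14.0000 raw=[11.2000 15.4000 17.5000]
After op 3 tick(6): ref=20.0000 raw=[16.0000 22.0000 25.0000]
After op 4 tick(7): ref=27.0000 raw=[21.6000 29.7000 33.7500]
After op 5 tick(6): ref=33.0000 raw=[26.4000 36.3000 41.2500]
After op 6 tick(9): ref=42.0000 raw=[33.6000 46.2000 52.5000]
Drift of clock 1 after op 6: 46.2000 - 42.0000 = 4.2000

Answer: 4.2000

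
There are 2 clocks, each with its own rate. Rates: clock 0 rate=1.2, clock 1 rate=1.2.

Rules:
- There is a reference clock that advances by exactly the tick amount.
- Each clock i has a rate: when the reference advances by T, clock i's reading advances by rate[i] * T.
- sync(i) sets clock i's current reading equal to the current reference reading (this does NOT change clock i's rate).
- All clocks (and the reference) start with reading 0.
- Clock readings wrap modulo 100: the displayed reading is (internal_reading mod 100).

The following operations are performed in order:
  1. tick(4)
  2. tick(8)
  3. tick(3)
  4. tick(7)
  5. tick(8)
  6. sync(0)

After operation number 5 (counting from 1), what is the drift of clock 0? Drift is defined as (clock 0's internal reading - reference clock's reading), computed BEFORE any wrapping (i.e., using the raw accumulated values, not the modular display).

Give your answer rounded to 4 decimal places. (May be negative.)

After op 1 tick(4): ref=4.0000 raw=[4.8000 4.8000]
After op 2 tick(8): ref=12.0000 raw=[14.4000 14.4000]
After op 3 tick(3): ref=15.0000 raw=[18.0000 18.0000]
After op 4 tick(7): ref=22.0000 raw=[26.4000 26.4000]
After op 5 tick(8): ref=30.0000 raw=[36.0000 36.0000]
Drift of clock 0 after op 5: 36.0000 - 30.0000 = 6.0000

Answer: 6.0000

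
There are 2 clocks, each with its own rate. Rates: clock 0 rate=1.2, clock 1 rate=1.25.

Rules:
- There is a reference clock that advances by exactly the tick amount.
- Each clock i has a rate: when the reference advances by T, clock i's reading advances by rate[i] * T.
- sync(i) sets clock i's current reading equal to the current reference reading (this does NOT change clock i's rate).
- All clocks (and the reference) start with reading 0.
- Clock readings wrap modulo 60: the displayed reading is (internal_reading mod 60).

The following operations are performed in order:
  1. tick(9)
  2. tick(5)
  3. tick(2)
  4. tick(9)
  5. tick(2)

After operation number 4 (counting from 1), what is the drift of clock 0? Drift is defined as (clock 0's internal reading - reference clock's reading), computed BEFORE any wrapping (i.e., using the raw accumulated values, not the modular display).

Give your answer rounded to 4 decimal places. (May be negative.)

Answer: 5.0000

Derivation:
After op 1 tick(9): ref=9.0000 raw=[10.8000 11.2500]
After op 2 tick(5): ref=14.0000 raw=[16.8000 17.5000]
After op 3 tick(2): ref=16.0000 raw=[19.2000 20.0000]
After op 4 tick(9): ref=25.0000 raw=[30.0000 31.2500]
Drift of clock 0 after op 4: 30.0000 - 25.0000 = 5.0000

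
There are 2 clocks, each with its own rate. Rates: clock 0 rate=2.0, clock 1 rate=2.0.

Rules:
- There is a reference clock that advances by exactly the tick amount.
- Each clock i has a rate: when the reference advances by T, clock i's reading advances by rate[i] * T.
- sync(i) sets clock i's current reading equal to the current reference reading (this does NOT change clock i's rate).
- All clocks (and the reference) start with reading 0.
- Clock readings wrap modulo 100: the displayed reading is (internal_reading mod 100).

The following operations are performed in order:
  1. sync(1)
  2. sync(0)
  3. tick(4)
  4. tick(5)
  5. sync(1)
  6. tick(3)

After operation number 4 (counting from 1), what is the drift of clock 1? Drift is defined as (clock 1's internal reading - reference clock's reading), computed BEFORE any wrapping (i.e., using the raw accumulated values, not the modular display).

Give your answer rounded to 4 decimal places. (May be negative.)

After op 1 sync(1): ref=0.0000 raw=[0.0000 0.0000]
After op 2 sync(0): ref=0.0000 raw=[0.0000 0.0000]
After op 3 tick(4): ref=4.0000 raw=[8.0000 8.0000]
After op 4 tick(5): ref=9.0000 raw=[18.0000 18.0000]
Drift of clock 1 after op 4: 18.0000 - 9.0000 = 9.0000

Answer: 9.0000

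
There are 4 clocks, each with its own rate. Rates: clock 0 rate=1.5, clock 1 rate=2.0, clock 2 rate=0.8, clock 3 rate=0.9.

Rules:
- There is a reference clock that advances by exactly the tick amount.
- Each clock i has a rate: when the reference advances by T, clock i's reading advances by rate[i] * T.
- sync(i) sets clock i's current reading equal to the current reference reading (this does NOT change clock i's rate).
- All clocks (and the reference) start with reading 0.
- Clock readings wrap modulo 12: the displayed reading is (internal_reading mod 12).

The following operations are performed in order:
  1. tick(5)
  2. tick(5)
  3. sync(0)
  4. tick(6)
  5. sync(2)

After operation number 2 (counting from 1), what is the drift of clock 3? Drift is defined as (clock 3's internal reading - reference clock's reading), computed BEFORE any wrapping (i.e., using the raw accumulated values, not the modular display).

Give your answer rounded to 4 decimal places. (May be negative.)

After op 1 tick(5): ref=5.0000 raw=[7.5000 10.0000 4.0000 4.5000]
After op 2 tick(5): ref=10.0000 raw=[15.0000 20.0000 8.0000 9.0000]
Drift of clock 3 after op 2: 9.0000 - 10.0000 = -1.0000

Answer: -1.0000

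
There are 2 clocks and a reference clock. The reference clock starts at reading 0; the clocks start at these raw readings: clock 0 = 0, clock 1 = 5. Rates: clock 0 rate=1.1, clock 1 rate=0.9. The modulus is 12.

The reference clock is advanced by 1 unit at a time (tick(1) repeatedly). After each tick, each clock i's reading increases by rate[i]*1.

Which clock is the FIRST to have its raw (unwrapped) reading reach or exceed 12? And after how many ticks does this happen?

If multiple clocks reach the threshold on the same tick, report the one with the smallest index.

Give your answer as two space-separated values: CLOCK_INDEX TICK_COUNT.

Answer: 1 8

Derivation:
clock 0: start=0, rate=1.1, needs 12-0 = 12; ticks = ceil(12/1.1) = ceil(10.9091) = 11; reading at tick 11 = 0 + 1.1*11 = 12.1000
clock 1: start=5, rate=0.9, needs 12-5 = 7; ticks = ceil(7/0.9) = ceil(7.7778) = 8; reading at tick 8 = 5 + 0.9*8 = 12.2000
Minimum tick count = 8; winners = [1]; smallest index = 1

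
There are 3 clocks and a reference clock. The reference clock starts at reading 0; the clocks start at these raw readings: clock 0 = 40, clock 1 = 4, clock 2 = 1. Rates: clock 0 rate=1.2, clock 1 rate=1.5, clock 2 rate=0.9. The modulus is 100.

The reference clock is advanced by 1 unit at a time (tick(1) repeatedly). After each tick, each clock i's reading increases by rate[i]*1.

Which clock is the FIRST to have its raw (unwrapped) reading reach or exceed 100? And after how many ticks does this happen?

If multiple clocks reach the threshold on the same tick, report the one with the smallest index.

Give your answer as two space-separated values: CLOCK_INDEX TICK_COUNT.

Answer: 0 50

Derivation:
clock 0: start=40, rate=1.2, needs 100-40 = 60; ticks = ceil(60/1.2) = ceil(50.0000) = 50; reading at tick 50 = 40 + 1.2*50 = 100.0000
clock 1: start=4, rate=1.5, needs 100-4 = 96; ticks = ceil(96/1.5) = ceil(64.0000) = 64; reading at tick 64 = 4 + 1.5*64 = 100.0000
clock 2: start=1, rate=0.9, needs 100-1 = 99; ticks = ceil(99/0.9) = ceil(110.0000) = 110; reading at tick 110 = 1 + 0.9*110 = 100.0000
Minimum tick count = 50; winners = [0]; smallest index = 0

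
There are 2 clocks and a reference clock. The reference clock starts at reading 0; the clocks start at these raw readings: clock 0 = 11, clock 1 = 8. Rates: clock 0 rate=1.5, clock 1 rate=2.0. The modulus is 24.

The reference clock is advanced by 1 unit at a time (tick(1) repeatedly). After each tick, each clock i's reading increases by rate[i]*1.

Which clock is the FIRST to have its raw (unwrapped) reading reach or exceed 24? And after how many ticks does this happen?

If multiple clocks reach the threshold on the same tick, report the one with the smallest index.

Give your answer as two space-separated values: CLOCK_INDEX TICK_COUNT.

clock 0: start=11, rate=1.5, needs 24-11 = 13; ticks = ceil(13/1.5) = ceil(8.6667) = 9; reading at tick 9 = 11 + 1.5*9 = 24.5000
clock 1: start=8, rate=2.0, needs 24-8 = 16; ticks = ceil(16/2.0) = ceil(8.0000) = 8; reading at tick 8 = 8 + 2.0*8 = 24.0000
Minimum tick count = 8; winners = [1]; smallest index = 1

Answer: 1 8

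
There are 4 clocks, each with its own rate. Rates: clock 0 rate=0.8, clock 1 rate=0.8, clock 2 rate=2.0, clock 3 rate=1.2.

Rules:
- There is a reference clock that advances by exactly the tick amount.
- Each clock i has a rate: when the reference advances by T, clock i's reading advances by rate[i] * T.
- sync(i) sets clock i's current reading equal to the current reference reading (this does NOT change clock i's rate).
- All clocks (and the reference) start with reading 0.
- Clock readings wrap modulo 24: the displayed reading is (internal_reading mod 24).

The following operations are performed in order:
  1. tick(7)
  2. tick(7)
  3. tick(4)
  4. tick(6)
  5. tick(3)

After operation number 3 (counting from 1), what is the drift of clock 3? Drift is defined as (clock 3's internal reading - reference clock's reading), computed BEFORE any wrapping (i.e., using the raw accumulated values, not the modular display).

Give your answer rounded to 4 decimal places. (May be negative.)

Answer: 3.6000

Derivation:
After op 1 tick(7): ref=7.0000 raw=[5.6000 5.6000 14.0000 8.4000]
After op 2 tick(7): ref=14.0000 raw=[11.2000 11.2000 28.0000 16.8000]
After op 3 tick(4): ref=18.0000 raw=[14.4000 14.4000 36.0000 21.6000]
Drift of clock 3 after op 3: 21.6000 - 18.0000 = 3.6000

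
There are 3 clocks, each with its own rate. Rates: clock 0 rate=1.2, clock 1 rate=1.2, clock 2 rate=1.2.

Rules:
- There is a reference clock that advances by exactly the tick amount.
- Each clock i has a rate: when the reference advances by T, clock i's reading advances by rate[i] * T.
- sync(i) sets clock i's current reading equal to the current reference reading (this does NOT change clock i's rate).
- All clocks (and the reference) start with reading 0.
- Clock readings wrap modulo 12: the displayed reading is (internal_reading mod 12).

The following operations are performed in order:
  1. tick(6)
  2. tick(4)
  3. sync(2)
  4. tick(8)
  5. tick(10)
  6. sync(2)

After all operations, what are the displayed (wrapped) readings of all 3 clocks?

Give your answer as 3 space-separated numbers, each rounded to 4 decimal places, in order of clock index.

Answer: 9.6000 9.6000 4.0000

Derivation:
After op 1 tick(6): ref=6.0000 raw=[7.2000 7.2000 7.2000]
After op 2 tick(4): ref=10.0000 raw=[12.0000 12.0000 12.0000]
After op 3 sync(2): ref=10.0000 raw=[12.0000 12.0000 10.0000]
After op 4 tick(8): ref=18.0000 raw=[21.6000 21.6000 19.6000]
After op 5 tick(10): ref=28.0000 raw=[33.6000 33.6000 31.6000]
After op 6 sync(2): ref=28.0000 raw=[33.6000 33.6000 28.0000]
Wrap final raw readings (mod 12): 33.6000 mod 12 = 9.6000; 33.6000 mod 12 = 9.6000; 28.0000 mod 12 = 4.0000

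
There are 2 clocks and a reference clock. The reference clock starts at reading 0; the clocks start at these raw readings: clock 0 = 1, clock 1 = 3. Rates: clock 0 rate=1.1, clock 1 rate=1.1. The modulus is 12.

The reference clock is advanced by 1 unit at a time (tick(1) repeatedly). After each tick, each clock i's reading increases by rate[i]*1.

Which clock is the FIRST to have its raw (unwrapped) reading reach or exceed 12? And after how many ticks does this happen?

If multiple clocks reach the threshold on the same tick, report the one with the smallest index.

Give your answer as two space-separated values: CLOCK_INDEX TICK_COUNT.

clock 0: start=1, rate=1.1, needs 12-1 = 11; ticks = ceil(11/1.1) = ceil(10.0000) = 10; reading at tick 10 = 1 + 1.1*10 = 12.0000
clock 1: start=3, rate=1.1, needs 12-3 = 9; ticks = ceil(9/1.1) = ceil(8.1818) = 9; reading at tick 9 = 3 + 1.1*9 = 12.9000
Minimum tick count = 9; winners = [1]; smallest index = 1

Answer: 1 9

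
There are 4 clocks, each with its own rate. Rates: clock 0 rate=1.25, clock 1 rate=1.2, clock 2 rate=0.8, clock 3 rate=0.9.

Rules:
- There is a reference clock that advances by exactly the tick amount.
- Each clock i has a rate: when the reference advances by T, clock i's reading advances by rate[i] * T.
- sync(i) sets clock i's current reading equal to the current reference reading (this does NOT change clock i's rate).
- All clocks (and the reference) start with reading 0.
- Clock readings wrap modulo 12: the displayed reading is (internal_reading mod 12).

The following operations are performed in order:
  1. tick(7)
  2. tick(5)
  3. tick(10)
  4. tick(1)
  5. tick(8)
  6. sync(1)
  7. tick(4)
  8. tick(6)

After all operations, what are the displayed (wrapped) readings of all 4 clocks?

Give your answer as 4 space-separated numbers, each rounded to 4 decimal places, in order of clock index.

Answer: 3.2500 7.0000 8.8000 0.9000

Derivation:
After op 1 tick(7): ref=7.0000 raw=[8.7500 8.4000 5.6000 6.3000]
After op 2 tick(5): ref=12.0000 raw=[15.0000 14.4000 9.6000 10.8000]
After op 3 tick(10): ref=22.0000 raw=[27.5000 26.4000 17.6000 19.8000]
After op 4 tick(1): ref=23.0000 raw=[28.7500 27.6000 18.4000 20.7000]
After op 5 tick(8): ref=31.0000 raw=[38.7500 37.2000 24.8000 27.9000]
After op 6 sync(1): ref=31.0000 raw=[38.7500 31.0000 24.8000 27.9000]
After op 7 tick(4): ref=35.0000 raw=[43.7500 35.8000 28.0000 31.5000]
After op 8 tick(6): ref=41.0000 raw=[51.2500 43.0000 32.8000 36.9000]
Wrap final raw readings (mod 12): 51.2500 mod 12 = 3.2500; 43.0000 mod 12 = 7.0000; 32.8000 mod 12 = 8.8000; 36.9000 mod 12 = 0.9000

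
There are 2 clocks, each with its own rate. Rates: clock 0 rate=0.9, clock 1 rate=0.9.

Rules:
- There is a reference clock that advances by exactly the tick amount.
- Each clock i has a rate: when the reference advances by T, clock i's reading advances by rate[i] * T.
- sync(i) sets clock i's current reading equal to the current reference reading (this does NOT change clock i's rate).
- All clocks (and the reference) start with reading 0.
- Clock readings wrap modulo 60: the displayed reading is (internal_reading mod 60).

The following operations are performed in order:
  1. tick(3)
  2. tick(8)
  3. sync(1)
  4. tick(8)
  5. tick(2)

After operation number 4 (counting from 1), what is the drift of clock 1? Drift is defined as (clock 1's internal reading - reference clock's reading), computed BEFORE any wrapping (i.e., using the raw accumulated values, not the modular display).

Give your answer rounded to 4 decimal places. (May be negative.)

After op 1 tick(3): ref=3.0000 raw=[2.7000 2.7000]
After op 2 tick(8): ref=11.0000 raw=[9.9000 9.9000]
After op 3 sync(1): ref=11.0000 raw=[9.9000 11.0000]
After op 4 tick(8): ref=19.0000 raw=[17.1000 18.2000]
Drift of clock 1 after op 4: 18.2000 - 19.0000 = -0.8000

Answer: -0.8000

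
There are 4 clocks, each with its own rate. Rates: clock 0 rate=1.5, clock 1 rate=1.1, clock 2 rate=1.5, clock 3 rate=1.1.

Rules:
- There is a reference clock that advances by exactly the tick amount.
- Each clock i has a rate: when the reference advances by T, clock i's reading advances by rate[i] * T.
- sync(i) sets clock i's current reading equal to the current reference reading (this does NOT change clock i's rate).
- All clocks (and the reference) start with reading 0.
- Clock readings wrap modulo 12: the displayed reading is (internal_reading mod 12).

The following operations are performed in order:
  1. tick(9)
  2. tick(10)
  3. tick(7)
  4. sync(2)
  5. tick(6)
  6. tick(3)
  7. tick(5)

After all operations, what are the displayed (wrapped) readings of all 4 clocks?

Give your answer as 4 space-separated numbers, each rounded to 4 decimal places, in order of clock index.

Answer: 0.0000 8.0000 11.0000 8.0000

Derivation:
After op 1 tick(9): ref=9.0000 raw=[13.5000 9.9000 13.5000 9.9000]
After op 2 tick(10): ref=19.0000 raw=[28.5000 20.9000 28.5000 20.9000]
After op 3 tick(7): ref=26.0000 raw=[39.0000 28.6000 39.0000 28.6000]
After op 4 sync(2): ref=26.0000 raw=[39.0000 28.6000 26.0000 28.6000]
After op 5 tick(6): ref=32.0000 raw=[48.0000 35.2000 35.0000 35.2000]
After op 6 tick(3): ref=35.0000 raw=[52.5000 38.5000 39.5000 38.5000]
After op 7 tick(5): ref=40.0000 raw=[60.0000 44.0000 47.0000 44.0000]
Wrap final raw readings (mod 12): 60.0000 mod 12 = 0.0000; 44.0000 mod 12 = 8.0000; 47.0000 mod 12 = 11.0000; 44.0000 mod 12 = 8.0000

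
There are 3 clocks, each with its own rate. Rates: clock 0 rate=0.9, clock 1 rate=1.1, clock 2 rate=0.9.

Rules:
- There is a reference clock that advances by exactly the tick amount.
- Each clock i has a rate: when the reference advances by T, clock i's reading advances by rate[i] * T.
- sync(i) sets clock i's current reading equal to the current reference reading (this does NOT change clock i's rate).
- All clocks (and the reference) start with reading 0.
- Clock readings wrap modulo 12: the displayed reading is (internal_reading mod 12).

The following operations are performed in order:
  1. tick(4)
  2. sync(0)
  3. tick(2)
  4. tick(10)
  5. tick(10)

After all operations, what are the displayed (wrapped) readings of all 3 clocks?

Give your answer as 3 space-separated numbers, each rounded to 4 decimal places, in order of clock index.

After op 1 tick(4): ref=4.0000 raw=[3.6000 4.4000 3.6000]
After op 2 sync(0): ref=4.0000 raw=[4.0000 4.4000 3.6000]
After op 3 tick(2): ref=6.0000 raw=[5.8000 6.6000 5.4000]
After op 4 tick(10): ref=16.0000 raw=[14.8000 17.6000 14.4000]
After op 5 tick(10): ref=26.0000 raw=[23.8000 28.6000 23.4000]
Wrap final raw readings (mod 12): 23.8000 mod 12 = 11.8000; 28.6000 mod 12 = 4.6000; 23.4000 mod 12 = 11.4000

Answer: 11.8000 4.6000 11.4000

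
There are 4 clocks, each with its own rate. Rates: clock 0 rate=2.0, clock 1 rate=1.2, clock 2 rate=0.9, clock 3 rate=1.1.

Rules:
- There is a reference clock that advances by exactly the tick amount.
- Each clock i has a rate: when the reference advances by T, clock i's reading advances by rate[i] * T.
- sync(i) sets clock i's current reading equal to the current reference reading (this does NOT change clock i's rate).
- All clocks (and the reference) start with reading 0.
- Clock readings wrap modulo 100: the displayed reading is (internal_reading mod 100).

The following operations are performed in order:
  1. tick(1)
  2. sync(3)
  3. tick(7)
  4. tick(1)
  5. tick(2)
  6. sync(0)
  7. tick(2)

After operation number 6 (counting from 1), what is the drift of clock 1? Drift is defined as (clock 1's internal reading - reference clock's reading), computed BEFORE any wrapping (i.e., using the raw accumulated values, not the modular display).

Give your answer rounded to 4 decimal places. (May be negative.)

After op 1 tick(1): ref=1.0000 raw=[2.0000 1.2000 0.9000 1.1000]
After op 2 sync(3): ref=1.0000 raw=[2.0000 1.2000 0.9000 1.0000]
After op 3 tick(7): ref=8.0000 raw=[16.0000 9.6000 7.2000 8.7000]
After op 4 tick(1): ref=9.0000 raw=[18.0000 10.8000 8.1000 9.8000]
After op 5 tick(2): ref=11.0000 raw=[22.0000 13.2000 9.9000 12.0000]
After op 6 sync(0): ref=11.0000 raw=[11.0000 13.2000 9.9000 12.0000]
Drift of clock 1 after op 6: 13.2000 - 11.0000 = 2.2000

Answer: 2.2000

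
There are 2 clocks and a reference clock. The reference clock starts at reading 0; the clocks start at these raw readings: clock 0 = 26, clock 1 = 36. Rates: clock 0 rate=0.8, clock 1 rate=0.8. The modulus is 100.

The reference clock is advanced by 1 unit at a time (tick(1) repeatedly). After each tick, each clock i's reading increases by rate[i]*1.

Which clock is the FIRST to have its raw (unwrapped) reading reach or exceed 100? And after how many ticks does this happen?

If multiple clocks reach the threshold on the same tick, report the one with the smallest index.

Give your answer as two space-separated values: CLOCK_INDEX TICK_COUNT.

Answer: 1 80

Derivation:
clock 0: start=26, rate=0.8, needs 100-26 = 74; ticks = ceil(74/0.8) = ceil(92.5000) = 93; reading at tick 93 = 26 + 0.8*93 = 100.4000
clock 1: start=36, rate=0.8, needs 100-36 = 64; ticks = ceil(64/0.8) = ceil(80.0000) = 80; reading at tick 80 = 36 + 0.8*80 = 100.0000
Minimum tick count = 80; winners = [1]; smallest index = 1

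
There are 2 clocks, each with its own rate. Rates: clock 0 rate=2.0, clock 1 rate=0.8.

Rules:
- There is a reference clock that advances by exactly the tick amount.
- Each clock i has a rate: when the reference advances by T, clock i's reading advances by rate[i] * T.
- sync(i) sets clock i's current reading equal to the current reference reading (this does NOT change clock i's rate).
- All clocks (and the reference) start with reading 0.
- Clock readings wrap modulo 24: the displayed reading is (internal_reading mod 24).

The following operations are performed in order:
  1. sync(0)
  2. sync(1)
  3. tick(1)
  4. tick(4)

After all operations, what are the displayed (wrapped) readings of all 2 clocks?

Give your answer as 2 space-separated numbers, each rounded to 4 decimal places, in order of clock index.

After op 1 sync(0): ref=0.0000 raw=[0.0000 0.0000]
After op 2 sync(1): ref=0.0000 raw=[0.0000 0.0000]
After op 3 tick(1): ref=1.0000 raw=[2.0000 0.8000]
After op 4 tick(4): ref=5.0000 raw=[10.0000 4.0000]
Wrap final raw readings (mod 24): 10.0000 mod 24 = 10.0000; 4.0000 mod 24 = 4.0000

Answer: 10.0000 4.0000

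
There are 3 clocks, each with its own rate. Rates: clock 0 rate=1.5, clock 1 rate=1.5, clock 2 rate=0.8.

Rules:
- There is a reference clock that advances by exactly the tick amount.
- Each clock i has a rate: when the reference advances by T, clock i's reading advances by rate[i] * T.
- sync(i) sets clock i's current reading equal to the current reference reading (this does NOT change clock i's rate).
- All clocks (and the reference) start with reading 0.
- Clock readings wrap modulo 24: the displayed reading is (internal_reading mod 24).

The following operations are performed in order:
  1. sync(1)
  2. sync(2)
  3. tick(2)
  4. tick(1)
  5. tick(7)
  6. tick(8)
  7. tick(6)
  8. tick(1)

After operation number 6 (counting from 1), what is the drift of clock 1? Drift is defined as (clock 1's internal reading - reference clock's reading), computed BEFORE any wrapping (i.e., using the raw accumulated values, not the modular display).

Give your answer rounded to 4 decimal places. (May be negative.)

After op 1 sync(1): ref=0.0000 raw=[0.0000 0.0000 0.0000]
After op 2 sync(2): ref=0.0000 raw=[0.0000 0.0000 0.0000]
After op 3 tick(2): ref=2.0000 raw=[3.0000 3.0000 1.6000]
After op 4 tick(1): ref=3.0000 raw=[4.5000 4.5000 2.4000]
After op 5 tick(7): ref=10.0000 raw=[15.0000 15.0000 8.0000]
After op 6 tick(8): ref=18.0000 raw=[27.0000 27.0000 14.4000]
Drift of clock 1 after op 6: 27.0000 - 18.0000 = 9.0000

Answer: 9.0000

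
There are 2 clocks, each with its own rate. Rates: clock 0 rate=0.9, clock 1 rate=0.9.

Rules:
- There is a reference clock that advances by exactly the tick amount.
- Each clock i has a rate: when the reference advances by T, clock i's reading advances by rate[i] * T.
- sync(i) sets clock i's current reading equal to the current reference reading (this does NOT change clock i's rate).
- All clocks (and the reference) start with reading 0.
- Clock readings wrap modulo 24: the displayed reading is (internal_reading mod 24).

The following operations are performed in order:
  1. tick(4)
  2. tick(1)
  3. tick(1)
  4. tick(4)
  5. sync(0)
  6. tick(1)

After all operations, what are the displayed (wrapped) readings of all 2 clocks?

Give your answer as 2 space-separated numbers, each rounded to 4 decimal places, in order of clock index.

After op 1 tick(4): ref=4.0000 raw=[3.6000 3.6000]
After op 2 tick(1): ref=5.0000 raw=[4.5000 4.5000]
After op 3 tick(1): ref=6.0000 raw=[5.4000 5.4000]
After op 4 tick(4): ref=10.0000 raw=[9.0000 9.0000]
After op 5 sync(0): ref=10.0000 raw=[10.0000 9.0000]
After op 6 tick(1): ref=11.0000 raw=[10.9000 9.9000]
Wrap final raw readings (mod 24): 10.9000 mod 24 = 10.9000; 9.9000 mod 24 = 9.9000

Answer: 10.9000 9.9000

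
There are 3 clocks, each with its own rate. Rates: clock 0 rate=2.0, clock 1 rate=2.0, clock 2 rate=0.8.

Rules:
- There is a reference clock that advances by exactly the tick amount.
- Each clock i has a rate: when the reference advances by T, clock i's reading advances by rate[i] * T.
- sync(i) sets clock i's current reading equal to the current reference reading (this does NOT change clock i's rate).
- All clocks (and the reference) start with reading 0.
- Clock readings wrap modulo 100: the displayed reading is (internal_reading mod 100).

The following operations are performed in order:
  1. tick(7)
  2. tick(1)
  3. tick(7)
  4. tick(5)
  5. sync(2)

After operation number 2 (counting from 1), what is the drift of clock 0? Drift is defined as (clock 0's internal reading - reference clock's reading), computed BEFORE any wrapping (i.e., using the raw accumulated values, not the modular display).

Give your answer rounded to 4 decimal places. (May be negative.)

After op 1 tick(7): ref=7.0000 raw=[14.0000 14.0000 5.6000]
After op 2 tick(1): ref=8.0000 raw=[16.0000 16.0000 6.4000]
Drift of clock 0 after op 2: 16.0000 - 8.0000 = 8.0000

Answer: 8.0000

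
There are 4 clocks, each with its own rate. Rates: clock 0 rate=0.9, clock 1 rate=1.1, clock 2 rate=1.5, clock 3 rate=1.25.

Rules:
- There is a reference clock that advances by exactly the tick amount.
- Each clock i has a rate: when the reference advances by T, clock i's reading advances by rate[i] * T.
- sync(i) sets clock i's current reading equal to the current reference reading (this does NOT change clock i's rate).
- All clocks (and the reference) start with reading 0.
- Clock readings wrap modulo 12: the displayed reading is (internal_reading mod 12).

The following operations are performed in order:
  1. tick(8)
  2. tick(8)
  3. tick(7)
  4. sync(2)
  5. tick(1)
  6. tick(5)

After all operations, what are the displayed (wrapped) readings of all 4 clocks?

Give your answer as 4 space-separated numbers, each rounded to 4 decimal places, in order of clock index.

Answer: 2.1000 7.9000 8.0000 0.2500

Derivation:
After op 1 tick(8): ref=8.0000 raw=[7.2000 8.8000 12.0000 10.0000]
After op 2 tick(8): ref=16.0000 raw=[14.4000 17.6000 24.0000 20.0000]
After op 3 tick(7): ref=23.0000 raw=[20.7000 25.3000 34.5000 28.7500]
After op 4 sync(2): ref=23.0000 raw=[20.7000 25.3000 23.0000 28.7500]
After op 5 tick(1): ref=24.0000 raw=[21.6000 26.4000 24.5000 30.0000]
After op 6 tick(5): ref=29.0000 raw=[26.1000 31.9000 32.0000 36.2500]
Wrap final raw readings (mod 12): 26.1000 mod 12 = 2.1000; 31.9000 mod 12 = 7.9000; 32.0000 mod 12 = 8.0000; 36.2500 mod 12 = 0.2500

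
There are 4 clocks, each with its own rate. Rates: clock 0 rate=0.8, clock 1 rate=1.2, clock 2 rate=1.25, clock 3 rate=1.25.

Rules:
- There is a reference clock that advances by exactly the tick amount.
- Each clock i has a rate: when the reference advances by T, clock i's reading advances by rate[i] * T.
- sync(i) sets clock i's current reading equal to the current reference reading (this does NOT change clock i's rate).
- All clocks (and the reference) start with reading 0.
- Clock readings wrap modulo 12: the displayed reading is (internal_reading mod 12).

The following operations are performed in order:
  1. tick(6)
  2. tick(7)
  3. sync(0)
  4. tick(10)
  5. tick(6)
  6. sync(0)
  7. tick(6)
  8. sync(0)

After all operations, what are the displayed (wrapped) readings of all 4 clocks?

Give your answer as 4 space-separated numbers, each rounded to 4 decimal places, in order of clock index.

Answer: 11.0000 6.0000 7.7500 7.7500

Derivation:
After op 1 tick(6): ref=6.0000 raw=[4.8000 7.2000 7.5000 7.5000]
After op 2 tick(7): ref=13.0000 raw=[10.4000 15.6000 16.2500 16.2500]
After op 3 sync(0): ref=13.0000 raw=[13.0000 15.6000 16.2500 16.2500]
After op 4 tick(10): ref=23.0000 raw=[21.0000 27.6000 28.7500 28.7500]
After op 5 tick(6): ref=29.0000 raw=[25.8000 34.8000 36.2500 36.2500]
After op 6 sync(0): ref=29.0000 raw=[29.0000 34.8000 36.2500 36.2500]
After op 7 tick(6): ref=35.0000 raw=[33.8000 42.0000 43.7500 43.7500]
After op 8 sync(0): ref=35.0000 raw=[35.0000 42.0000 43.7500 43.7500]
Wrap final raw readings (mod 12): 35.0000 mod 12 = 11.0000; 42.0000 mod 12 = 6.0000; 43.7500 mod 12 = 7.7500; 43.7500 mod 12 = 7.7500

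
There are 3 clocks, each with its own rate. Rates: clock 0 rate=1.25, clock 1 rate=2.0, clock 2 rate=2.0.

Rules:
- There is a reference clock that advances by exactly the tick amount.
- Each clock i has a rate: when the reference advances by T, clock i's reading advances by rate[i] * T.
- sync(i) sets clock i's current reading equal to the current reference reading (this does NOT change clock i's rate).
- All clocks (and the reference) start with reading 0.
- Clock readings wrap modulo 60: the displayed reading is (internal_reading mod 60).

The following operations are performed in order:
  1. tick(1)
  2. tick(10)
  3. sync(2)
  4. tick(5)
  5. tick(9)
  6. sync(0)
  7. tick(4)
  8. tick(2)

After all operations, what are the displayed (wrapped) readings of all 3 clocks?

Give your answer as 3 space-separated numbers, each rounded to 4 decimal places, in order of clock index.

After op 1 tick(1): ref=1.0000 raw=[1.2500 2.0000 2.0000]
After op 2 tick(10): ref=11.0000 raw=[13.7500 22.0000 22.0000]
After op 3 sync(2): ref=11.0000 raw=[13.7500 22.0000 11.0000]
After op 4 tick(5): ref=16.0000 raw=[20.0000 32.0000 21.0000]
After op 5 tick(9): ref=25.0000 raw=[31.2500 50.0000 39.0000]
After op 6 sync(0): ref=25.0000 raw=[25.0000 50.0000 39.0000]
After op 7 tick(4): ref=29.0000 raw=[30.0000 58.0000 47.0000]
After op 8 tick(2): ref=31.0000 raw=[32.5000 62.0000 51.0000]
Wrap final raw readings (mod 60): 32.5000 mod 60 = 32.5000; 62.0000 mod 60 = 2.0000; 51.0000 mod 60 = 51.0000

Answer: 32.5000 2.0000 51.0000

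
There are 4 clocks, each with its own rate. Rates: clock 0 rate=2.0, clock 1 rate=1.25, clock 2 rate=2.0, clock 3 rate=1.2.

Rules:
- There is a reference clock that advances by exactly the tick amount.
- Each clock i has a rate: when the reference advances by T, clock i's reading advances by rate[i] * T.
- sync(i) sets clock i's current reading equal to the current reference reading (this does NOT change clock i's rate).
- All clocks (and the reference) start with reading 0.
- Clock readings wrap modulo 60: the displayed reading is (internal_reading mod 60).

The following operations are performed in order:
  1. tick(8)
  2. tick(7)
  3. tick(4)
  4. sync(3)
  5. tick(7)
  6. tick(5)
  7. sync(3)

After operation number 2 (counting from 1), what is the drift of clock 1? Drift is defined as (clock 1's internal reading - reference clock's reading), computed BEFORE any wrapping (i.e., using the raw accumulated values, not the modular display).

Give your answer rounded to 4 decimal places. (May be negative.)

After op 1 tick(8): ref=8.0000 raw=[16.0000 10.0000 16.0000 9.6000]
After op 2 tick(7): ref=15.0000 raw=[30.0000 18.7500 30.0000 18.0000]
Drift of clock 1 after op 2: 18.7500 - 15.0000 = 3.7500

Answer: 3.7500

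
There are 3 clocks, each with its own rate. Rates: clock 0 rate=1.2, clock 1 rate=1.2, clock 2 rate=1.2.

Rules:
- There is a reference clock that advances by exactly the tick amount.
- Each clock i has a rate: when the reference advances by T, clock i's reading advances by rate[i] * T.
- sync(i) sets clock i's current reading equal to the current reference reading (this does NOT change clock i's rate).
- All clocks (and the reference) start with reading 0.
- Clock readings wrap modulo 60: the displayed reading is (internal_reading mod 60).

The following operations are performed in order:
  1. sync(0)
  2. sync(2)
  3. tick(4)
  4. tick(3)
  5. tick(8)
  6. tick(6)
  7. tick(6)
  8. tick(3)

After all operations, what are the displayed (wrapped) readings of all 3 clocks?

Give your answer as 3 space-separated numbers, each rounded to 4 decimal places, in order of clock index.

After op 1 sync(0): ref=0.0000 raw=[0.0000 0.0000 0.0000]
After op 2 sync(2): ref=0.0000 raw=[0.0000 0.0000 0.0000]
After op 3 tick(4): ref=4.0000 raw=[4.8000 4.8000 4.8000]
After op 4 tick(3): ref=7.0000 raw=[8.4000 8.4000 8.4000]
After op 5 tick(8): ref=15.0000 raw=[18.0000 18.0000 18.0000]
After op 6 tick(6): ref=21.0000 raw=[25.2000 25.2000 25.2000]
After op 7 tick(6): ref=27.0000 raw=[32.4000 32.4000 32.4000]
After op 8 tick(3): ref=30.0000 raw=[36.0000 36.0000 36.0000]
Wrap final raw readings (mod 60): 36.0000 mod 60 = 36.0000; 36.0000 mod 60 = 36.0000; 36.0000 mod 60 = 36.0000

Answer: 36.0000 36.0000 36.0000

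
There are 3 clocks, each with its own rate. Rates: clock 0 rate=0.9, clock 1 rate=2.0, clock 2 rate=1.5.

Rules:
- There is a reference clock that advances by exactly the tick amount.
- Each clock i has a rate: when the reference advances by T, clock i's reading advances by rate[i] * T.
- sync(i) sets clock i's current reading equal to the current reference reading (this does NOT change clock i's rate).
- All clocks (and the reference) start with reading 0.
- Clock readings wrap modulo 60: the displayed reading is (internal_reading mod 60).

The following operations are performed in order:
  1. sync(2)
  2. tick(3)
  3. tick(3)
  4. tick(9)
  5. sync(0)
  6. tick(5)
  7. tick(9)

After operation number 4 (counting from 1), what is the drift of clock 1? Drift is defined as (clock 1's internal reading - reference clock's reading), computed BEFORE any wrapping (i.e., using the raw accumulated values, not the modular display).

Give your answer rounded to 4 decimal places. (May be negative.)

Answer: 15.0000

Derivation:
After op 1 sync(2): ref=0.0000 raw=[0.0000 0.0000 0.0000]
After op 2 tick(3): ref=3.0000 raw=[2.7000 6.0000 4.5000]
After op 3 tick(3): ref=6.0000 raw=[5.4000 12.0000 9.0000]
After op 4 tick(9): ref=15.0000 raw=[13.5000 30.0000 22.5000]
Drift of clock 1 after op 4: 30.0000 - 15.0000 = 15.0000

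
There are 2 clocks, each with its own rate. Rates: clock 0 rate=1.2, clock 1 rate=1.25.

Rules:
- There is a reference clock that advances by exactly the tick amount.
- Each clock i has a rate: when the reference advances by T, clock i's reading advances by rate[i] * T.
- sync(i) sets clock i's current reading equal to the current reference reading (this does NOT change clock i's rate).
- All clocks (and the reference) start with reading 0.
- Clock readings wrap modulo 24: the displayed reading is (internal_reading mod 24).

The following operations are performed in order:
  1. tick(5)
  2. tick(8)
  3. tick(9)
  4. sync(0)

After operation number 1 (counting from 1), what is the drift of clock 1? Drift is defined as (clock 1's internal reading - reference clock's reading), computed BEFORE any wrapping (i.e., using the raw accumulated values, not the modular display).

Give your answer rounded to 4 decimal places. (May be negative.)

Answer: 1.2500

Derivation:
After op 1 tick(5): ref=5.0000 raw=[6.0000 6.2500]
Drift of clock 1 after op 1: 6.2500 - 5.0000 = 1.2500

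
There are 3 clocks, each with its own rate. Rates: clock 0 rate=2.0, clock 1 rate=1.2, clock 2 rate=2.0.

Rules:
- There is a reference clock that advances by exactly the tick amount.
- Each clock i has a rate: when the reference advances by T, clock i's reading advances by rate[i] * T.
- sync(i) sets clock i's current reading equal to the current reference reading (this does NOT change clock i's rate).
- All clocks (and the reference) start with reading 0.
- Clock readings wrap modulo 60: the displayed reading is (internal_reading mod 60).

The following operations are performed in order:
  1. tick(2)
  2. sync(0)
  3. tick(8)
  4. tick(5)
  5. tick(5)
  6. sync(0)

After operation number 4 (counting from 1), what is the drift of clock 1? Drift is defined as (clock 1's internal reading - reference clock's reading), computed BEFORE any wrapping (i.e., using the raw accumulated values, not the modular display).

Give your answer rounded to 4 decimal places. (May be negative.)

Answer: 3.0000

Derivation:
After op 1 tick(2): ref=2.0000 raw=[4.0000 2.4000 4.0000]
After op 2 sync(0): ref=2.0000 raw=[2.0000 2.4000 4.0000]
After op 3 tick(8): ref=10.0000 raw=[18.0000 12.0000 20.0000]
After op 4 tick(5): ref=15.0000 raw=[28.0000 18.0000 30.0000]
Drift of clock 1 after op 4: 18.0000 - 15.0000 = 3.0000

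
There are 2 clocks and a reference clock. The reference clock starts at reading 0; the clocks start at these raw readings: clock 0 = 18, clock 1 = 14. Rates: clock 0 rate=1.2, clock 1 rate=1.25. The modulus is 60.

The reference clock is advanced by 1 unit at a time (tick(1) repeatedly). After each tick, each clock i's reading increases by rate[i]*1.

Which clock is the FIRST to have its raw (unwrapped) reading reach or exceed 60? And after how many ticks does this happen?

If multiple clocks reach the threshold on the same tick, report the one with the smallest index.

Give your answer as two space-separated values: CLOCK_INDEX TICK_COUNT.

Answer: 0 35

Derivation:
clock 0: start=18, rate=1.2, needs 60-18 = 42; ticks = ceil(42/1.2) = ceil(35.0000) = 35; reading at tick 35 = 18 + 1.2*35 = 60.0000
clock 1: start=14, rate=1.25, needs 60-14 = 46; ticks = ceil(46/1.25) = ceil(36.8000) = 37; reading at tick 37 = 14 + 1.25*37 = 60.2500
Minimum tick count = 35; winners = [0]; smallest index = 0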